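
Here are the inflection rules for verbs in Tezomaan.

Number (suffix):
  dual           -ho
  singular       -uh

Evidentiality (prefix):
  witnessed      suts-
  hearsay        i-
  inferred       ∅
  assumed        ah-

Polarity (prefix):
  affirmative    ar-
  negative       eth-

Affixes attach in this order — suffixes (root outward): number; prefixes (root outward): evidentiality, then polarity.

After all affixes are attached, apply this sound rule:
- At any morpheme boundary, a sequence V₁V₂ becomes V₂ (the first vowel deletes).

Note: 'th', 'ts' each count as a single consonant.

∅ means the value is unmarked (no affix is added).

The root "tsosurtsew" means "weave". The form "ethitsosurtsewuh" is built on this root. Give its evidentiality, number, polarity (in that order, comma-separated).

hearsay, singular, negative

Segment: eth-i-tsosurtsew-uh.
evidentiality: i- → hearsay.
number: -uh → singular.
polarity: eth- → negative.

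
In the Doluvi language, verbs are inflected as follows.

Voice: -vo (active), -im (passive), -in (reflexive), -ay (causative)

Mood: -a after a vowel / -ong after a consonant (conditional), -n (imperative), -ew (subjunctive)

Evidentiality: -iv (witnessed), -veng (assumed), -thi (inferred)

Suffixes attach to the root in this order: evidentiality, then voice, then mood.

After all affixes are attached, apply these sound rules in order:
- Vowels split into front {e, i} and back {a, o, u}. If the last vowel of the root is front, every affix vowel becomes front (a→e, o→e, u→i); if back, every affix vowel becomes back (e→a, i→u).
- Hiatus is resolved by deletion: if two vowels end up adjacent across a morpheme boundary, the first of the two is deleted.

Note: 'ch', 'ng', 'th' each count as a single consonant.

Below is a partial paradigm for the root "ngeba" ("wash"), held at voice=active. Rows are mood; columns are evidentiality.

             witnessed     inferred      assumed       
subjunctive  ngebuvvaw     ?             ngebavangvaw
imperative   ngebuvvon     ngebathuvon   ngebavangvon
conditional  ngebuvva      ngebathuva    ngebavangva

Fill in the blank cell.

ngebathuvaw

Attach evidentiality inferred -thi → ngebathi.
Attach voice active -vo → ngebathivo.
Attach mood subjunctive -ew → ngebathivoew.
Apply vowel harmony: ngebathivoew → ngebathuvoaw.
Apply vowel deletion: ngebathuvoaw → ngebathuvaw.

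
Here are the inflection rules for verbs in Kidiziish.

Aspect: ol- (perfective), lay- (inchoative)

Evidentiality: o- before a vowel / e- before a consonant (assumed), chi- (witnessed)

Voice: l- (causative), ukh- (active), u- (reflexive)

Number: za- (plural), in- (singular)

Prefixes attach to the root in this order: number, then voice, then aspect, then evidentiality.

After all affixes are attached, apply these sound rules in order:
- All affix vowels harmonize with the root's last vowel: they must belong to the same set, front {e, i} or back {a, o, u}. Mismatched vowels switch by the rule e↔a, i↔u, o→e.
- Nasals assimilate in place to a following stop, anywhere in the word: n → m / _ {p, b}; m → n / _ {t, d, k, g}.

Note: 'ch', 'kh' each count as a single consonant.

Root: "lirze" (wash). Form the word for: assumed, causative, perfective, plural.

Attach number plural za- → zalirze.
Attach voice causative l- → lzalirze.
Attach aspect perfective ol- → ollzalirze.
Attach evidentiality assumed o- (before vowel 'o') → oollzalirze.
Apply vowel harmony: oollzalirze → eellzelirze.
Nasal assimilation: no change.

eellzelirze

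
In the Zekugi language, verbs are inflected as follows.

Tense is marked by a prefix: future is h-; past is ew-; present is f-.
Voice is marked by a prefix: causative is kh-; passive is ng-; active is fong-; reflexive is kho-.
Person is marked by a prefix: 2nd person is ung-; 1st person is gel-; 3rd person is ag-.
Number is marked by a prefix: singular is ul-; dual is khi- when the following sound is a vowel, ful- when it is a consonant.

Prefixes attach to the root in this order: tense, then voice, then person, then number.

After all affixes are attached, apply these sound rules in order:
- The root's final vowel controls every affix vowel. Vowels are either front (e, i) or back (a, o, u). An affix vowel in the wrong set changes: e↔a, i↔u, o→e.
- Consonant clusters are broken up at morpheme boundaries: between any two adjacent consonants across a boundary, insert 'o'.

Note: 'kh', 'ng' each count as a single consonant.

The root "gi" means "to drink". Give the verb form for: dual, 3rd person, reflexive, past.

Attach tense past ew- → ewgi.
Attach voice reflexive kho- → khoewgi.
Attach person 3rd person ag- → agkhoewgi.
Attach number dual khi- (before vowel 'a') → khiagkhoewgi.
Apply vowel harmony: khiagkhoewgi → khiegkheewgi.
Apply epenthesis: khiegkheewgi → khiegokheewogi.

khiegokheewogi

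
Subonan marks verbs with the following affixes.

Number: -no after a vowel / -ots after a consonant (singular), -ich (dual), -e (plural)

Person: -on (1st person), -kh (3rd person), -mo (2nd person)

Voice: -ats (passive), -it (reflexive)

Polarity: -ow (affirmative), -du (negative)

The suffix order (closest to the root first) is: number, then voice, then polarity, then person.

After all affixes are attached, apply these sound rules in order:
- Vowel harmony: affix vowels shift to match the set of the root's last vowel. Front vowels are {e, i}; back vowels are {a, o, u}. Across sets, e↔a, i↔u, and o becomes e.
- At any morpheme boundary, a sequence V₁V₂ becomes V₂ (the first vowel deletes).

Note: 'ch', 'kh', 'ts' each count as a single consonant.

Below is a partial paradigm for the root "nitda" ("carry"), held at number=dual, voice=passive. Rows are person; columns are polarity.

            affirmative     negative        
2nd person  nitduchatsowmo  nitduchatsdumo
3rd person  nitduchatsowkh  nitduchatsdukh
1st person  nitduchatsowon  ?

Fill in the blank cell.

nitduchatsdon

Attach number dual -ich → nitdaich.
Attach voice passive -ats → nitdaichats.
Attach polarity negative -du → nitdaichatsdu.
Attach person 1st person -on → nitdaichatsduon.
Apply vowel harmony: nitdaichatsduon → nitdauchatsduon.
Apply vowel deletion: nitdauchatsduon → nitduchatsdon.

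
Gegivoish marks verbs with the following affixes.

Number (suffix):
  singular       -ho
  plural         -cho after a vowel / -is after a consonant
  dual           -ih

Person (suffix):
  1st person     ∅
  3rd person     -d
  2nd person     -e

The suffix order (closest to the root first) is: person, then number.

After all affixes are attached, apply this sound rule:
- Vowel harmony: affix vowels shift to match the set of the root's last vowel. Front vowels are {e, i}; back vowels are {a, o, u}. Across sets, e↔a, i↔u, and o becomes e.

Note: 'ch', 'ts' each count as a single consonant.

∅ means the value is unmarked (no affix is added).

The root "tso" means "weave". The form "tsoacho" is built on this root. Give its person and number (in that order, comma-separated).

2nd person, plural

Segment: tso-e-cho.
person: -e → 2nd person.
number: -cho/is → plural.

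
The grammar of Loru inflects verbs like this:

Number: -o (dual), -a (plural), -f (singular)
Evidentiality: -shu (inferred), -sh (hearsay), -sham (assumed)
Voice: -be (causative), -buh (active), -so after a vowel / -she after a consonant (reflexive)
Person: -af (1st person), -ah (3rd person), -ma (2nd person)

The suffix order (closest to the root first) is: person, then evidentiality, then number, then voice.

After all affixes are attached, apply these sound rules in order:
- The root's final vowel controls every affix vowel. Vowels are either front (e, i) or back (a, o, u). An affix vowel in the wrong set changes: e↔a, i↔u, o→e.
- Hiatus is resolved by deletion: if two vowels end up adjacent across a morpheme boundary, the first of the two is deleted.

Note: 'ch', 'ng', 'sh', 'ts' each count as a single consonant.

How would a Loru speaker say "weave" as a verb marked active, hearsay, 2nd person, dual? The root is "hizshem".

Attach person 2nd person -ma → hizshemma.
Attach evidentiality hearsay -sh → hizshemmash.
Attach number dual -o → hizshemmasho.
Attach voice active -buh → hizshemmashobuh.
Apply vowel harmony: hizshemmashobuh → hizshemmeshebih.
Vowel deletion: no change.

hizshemmeshebih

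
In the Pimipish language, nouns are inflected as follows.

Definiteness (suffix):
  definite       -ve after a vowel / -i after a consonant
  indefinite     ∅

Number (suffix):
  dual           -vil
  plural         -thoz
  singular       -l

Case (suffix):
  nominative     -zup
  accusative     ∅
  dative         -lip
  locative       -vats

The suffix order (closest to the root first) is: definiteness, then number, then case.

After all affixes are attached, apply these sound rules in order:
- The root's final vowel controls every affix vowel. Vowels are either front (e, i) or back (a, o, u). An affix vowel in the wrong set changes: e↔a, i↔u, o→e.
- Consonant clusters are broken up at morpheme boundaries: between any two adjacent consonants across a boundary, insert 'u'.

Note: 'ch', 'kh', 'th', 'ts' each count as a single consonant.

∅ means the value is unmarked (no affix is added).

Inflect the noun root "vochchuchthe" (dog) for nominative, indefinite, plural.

vochchuchthethezuzip

definiteness = indefinite: zero marking, form stays vochchuchthe.
Attach number plural -thoz → vochchuchthethoz.
Attach case nominative -zup → vochchuchthethozzup.
Apply vowel harmony: vochchuchthethozzup → vochchuchthethezzip.
Apply epenthesis: vochchuchthethezzip → vochchuchthethezuzip.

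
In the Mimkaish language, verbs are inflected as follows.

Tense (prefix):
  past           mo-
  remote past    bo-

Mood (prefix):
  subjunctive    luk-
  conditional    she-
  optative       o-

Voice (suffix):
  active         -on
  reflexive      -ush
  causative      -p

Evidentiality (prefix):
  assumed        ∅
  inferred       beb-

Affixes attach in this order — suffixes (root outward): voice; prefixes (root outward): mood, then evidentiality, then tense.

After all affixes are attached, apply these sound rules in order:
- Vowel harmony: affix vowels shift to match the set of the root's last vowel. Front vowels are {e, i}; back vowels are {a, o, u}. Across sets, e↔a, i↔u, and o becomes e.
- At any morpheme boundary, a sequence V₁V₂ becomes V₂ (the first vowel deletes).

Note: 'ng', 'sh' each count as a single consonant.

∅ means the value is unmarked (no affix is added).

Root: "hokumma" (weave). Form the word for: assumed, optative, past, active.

Attach mood optative o- → ohokumma.
evidentiality = assumed: zero marking, form stays ohokumma.
Attach voice active -on → ohokummaon.
Attach tense past mo- → moohokummaon.
Vowel harmony: no change.
Apply vowel deletion: moohokummaon → mohokummon.

mohokummon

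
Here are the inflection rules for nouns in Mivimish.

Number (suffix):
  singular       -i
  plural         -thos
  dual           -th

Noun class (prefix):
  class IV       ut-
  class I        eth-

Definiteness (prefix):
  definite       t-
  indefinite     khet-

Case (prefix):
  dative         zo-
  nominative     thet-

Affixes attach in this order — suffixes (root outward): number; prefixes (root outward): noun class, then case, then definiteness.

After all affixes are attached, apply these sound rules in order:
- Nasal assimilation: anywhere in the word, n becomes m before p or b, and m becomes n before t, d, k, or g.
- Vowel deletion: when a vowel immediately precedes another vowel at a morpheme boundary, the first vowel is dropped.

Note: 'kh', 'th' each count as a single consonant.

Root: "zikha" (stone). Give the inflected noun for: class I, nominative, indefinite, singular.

khetthetethzikhi

Attach noun class class I eth- → ethzikha.
Attach case nominative thet- → thetethzikha.
Attach definiteness indefinite khet- → khetthetethzikha.
Attach number singular -i → khetthetethzikhai.
Nasal assimilation: no change.
Apply vowel deletion: khetthetethzikhai → khetthetethzikhi.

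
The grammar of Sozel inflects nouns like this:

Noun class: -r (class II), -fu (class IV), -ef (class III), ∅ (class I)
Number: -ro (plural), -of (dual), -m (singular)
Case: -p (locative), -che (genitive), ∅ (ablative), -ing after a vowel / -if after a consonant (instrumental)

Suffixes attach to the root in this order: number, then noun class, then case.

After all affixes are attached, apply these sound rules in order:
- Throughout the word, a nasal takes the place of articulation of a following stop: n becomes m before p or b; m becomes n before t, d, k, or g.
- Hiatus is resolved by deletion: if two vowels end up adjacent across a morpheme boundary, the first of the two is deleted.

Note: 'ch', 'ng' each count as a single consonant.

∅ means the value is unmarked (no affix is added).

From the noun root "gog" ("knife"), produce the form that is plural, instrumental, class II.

gogrorif

Attach number plural -ro → gogro.
Attach noun class class II -r → gogror.
Attach case instrumental -if (after consonant 'r') → gogrorif.
Nasal assimilation: no change.
Vowel deletion: no change.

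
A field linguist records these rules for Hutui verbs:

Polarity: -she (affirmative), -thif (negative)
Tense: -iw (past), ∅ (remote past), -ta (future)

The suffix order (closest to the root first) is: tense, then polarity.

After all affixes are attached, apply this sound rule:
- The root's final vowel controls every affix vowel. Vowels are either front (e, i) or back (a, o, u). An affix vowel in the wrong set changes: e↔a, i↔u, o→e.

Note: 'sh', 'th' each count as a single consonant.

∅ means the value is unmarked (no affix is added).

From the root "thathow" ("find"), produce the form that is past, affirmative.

thathowuwsha

Attach tense past -iw → thathowiw.
Attach polarity affirmative -she → thathowiwshe.
Apply vowel harmony: thathowiwshe → thathowuwsha.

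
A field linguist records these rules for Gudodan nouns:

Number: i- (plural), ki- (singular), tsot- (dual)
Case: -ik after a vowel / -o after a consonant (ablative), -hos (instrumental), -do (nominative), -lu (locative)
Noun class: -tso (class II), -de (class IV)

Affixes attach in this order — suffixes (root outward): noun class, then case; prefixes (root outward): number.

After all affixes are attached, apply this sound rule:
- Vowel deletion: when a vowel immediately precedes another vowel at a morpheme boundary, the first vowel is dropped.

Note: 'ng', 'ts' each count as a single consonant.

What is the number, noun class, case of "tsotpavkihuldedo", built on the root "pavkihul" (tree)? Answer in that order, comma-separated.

dual, class IV, nominative

Segment: tsot-pavkihul-de-do.
number: tsot- → dual.
noun class: -de → class IV.
case: -do → nominative.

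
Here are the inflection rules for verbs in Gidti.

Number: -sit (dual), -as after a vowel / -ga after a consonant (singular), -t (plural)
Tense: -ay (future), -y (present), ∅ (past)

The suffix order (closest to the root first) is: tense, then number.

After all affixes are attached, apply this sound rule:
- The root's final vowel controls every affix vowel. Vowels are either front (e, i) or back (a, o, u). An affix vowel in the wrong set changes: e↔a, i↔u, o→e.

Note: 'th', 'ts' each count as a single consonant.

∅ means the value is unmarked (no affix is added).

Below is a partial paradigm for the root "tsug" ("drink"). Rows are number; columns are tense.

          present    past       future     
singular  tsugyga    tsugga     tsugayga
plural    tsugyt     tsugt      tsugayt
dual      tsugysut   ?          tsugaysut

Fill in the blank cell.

tsugsut

tense = past: zero marking, form stays tsug.
Attach number dual -sit → tsugsit.
Apply vowel harmony: tsugsit → tsugsut.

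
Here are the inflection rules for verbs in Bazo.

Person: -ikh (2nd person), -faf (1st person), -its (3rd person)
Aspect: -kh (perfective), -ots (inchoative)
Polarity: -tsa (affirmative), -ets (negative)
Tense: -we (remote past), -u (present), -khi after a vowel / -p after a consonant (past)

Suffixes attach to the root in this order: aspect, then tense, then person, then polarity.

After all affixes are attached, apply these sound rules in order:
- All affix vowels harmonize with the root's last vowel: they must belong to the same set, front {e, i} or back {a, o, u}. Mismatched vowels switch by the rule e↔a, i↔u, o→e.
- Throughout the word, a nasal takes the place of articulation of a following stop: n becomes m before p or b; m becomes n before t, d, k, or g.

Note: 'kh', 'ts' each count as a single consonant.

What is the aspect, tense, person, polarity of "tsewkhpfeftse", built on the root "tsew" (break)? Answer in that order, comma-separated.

Segment: tsew-kh-p-faf-tsa.
aspect: -kh → perfective.
tense: -khi/p → past.
person: -faf → 1st person.
polarity: -tsa → affirmative.

perfective, past, 1st person, affirmative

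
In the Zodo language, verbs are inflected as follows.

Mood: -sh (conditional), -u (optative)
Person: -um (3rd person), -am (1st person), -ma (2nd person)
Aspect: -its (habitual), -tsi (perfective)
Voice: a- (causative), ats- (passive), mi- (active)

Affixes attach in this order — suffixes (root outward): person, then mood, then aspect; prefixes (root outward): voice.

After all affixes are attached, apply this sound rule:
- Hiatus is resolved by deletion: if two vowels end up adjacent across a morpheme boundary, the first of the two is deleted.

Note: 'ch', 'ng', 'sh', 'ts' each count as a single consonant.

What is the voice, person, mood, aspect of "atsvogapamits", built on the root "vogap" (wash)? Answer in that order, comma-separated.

Segment: ats-vogap-am-u-its.
voice: ats- → passive.
person: -am → 1st person.
mood: -u → optative.
aspect: -its → habitual.

passive, 1st person, optative, habitual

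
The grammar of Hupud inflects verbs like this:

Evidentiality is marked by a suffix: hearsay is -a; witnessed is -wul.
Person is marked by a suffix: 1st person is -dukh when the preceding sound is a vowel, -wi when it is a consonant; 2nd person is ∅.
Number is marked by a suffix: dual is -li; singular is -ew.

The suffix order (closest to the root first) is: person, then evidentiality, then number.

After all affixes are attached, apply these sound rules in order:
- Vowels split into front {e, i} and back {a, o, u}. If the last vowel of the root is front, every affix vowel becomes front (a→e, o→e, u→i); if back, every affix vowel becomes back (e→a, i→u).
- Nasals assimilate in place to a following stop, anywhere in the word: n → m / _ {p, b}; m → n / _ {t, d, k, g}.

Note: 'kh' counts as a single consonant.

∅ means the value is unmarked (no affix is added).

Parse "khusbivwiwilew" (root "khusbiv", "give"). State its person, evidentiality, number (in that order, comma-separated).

1st person, witnessed, singular

Segment: khusbiv-wi-wul-ew.
person: -dukh/wi → 1st person.
evidentiality: -wul → witnessed.
number: -ew → singular.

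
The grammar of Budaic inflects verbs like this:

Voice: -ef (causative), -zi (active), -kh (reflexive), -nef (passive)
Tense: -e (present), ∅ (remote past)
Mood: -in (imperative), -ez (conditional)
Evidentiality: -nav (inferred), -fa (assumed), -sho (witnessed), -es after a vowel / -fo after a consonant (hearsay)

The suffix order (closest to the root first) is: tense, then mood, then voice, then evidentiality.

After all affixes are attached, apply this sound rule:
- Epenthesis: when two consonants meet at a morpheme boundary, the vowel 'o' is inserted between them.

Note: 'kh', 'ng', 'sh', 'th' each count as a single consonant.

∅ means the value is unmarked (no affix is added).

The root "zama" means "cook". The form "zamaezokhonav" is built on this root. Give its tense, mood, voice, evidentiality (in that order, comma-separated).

Segment: zama-ez-kh-nav.
tense: ∅ → remote past.
mood: -ez → conditional.
voice: -kh → reflexive.
evidentiality: -nav → inferred.

remote past, conditional, reflexive, inferred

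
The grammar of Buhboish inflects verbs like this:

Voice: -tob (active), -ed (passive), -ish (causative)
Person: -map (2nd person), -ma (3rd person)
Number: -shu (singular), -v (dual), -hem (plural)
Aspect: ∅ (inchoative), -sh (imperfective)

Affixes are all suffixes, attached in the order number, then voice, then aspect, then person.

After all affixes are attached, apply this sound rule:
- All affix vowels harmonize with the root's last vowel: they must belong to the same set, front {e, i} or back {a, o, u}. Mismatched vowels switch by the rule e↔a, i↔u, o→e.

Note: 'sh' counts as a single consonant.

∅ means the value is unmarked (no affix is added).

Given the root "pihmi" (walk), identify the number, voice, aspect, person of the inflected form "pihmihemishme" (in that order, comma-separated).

plural, causative, inchoative, 3rd person

Segment: pihmi-hem-ish-ma.
number: -hem → plural.
voice: -ish → causative.
aspect: ∅ → inchoative.
person: -ma → 3rd person.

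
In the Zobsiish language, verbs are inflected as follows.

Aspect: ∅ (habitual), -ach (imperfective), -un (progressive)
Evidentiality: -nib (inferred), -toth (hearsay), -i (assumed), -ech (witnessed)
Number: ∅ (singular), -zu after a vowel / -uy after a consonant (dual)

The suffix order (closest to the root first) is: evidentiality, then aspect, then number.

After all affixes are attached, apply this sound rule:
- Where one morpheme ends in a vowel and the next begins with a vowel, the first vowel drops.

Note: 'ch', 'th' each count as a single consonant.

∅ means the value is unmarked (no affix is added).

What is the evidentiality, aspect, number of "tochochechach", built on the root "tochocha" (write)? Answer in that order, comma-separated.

Segment: tochocha-ech-ach.
evidentiality: -ech → witnessed.
aspect: -ach → imperfective.
number: ∅ → singular.

witnessed, imperfective, singular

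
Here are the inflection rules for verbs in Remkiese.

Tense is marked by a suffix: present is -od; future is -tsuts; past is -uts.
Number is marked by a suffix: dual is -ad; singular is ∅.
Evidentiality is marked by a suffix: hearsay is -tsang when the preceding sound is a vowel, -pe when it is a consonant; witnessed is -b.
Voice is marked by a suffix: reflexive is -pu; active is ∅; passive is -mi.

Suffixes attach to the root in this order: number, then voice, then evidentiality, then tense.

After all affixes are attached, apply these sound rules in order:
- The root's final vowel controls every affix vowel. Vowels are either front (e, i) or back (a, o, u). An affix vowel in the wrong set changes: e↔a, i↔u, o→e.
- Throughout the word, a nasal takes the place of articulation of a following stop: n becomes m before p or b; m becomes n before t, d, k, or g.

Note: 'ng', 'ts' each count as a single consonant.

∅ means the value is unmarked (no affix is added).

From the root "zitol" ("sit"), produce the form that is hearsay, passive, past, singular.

zitolmutsanguts

number = singular: zero marking, form stays zitol.
Attach voice passive -mi → zitolmi.
Attach evidentiality hearsay -tsang (after vowel 'i') → zitolmitsang.
Attach tense past -uts → zitolmitsanguts.
Apply vowel harmony: zitolmitsanguts → zitolmutsanguts.
Nasal assimilation: no change.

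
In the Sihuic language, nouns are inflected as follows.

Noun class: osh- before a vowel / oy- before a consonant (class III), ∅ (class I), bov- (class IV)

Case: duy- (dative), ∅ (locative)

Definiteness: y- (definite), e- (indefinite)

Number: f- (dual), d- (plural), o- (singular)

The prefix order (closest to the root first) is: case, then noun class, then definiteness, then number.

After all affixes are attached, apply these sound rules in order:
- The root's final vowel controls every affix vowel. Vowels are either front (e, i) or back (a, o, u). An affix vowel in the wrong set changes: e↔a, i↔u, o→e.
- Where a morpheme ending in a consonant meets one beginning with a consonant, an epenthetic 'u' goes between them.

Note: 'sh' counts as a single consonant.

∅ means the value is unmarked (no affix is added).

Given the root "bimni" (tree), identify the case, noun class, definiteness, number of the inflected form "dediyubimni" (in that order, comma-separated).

Segment: d-e-duy-bimni.
case: duy- → dative.
noun class: ∅ → class I.
definiteness: e- → indefinite.
number: d- → plural.

dative, class I, indefinite, plural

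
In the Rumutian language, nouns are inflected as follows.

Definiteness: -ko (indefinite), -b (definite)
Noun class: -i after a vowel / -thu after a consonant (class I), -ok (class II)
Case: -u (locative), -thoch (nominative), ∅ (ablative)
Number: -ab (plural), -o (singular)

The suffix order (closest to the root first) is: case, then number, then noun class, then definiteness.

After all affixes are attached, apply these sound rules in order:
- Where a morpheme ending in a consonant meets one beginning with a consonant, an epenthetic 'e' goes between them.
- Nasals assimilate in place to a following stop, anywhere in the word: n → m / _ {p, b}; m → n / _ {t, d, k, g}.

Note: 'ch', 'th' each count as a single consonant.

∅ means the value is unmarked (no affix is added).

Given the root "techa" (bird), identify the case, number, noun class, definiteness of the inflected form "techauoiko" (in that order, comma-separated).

Segment: techa-u-o-i-ko.
case: -u → locative.
number: -o → singular.
noun class: -i/thu → class I.
definiteness: -ko → indefinite.

locative, singular, class I, indefinite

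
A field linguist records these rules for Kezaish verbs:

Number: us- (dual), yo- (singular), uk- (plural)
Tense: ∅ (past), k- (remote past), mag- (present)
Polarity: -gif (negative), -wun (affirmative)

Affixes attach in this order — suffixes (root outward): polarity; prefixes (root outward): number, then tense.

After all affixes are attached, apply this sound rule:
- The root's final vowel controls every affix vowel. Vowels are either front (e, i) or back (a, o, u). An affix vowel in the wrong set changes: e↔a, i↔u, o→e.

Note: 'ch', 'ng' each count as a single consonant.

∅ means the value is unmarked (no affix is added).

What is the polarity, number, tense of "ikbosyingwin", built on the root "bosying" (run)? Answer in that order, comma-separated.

affirmative, plural, past

Segment: uk-bosying-wun.
polarity: -wun → affirmative.
number: uk- → plural.
tense: ∅ → past.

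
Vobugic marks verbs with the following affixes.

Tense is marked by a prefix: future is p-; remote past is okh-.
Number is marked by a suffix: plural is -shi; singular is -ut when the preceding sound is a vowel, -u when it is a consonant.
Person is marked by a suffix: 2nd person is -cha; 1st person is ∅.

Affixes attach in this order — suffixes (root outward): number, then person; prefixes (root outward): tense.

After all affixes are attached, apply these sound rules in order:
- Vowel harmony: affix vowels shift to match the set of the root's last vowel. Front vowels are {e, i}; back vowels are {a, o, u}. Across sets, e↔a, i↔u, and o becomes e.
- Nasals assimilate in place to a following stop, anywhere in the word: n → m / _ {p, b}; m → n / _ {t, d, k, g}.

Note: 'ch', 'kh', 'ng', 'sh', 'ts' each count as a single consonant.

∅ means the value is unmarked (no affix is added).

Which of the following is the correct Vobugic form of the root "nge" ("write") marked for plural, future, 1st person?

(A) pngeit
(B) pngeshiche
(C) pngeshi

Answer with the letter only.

C

Attach tense future p- → pnge.
Attach number plural -shi → pngeshi.
person = 1st person: zero marking, form stays pngeshi.
Vowel harmony: no change.
Nasal assimilation: no change.
So the correct form is pngeshi, option (C).
(A) pngeit is wrong: it uses singular instead of plural for number.
(B) pngeshiche is wrong: it uses 2nd person instead of 1st person for person.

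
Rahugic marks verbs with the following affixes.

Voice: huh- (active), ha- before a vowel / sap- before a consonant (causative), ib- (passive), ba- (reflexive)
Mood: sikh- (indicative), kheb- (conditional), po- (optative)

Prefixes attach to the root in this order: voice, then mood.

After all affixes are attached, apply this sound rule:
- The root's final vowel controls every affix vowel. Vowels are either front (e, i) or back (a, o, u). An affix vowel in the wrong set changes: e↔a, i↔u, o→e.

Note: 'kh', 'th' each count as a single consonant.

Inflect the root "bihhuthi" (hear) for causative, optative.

Attach voice causative sap- (before consonant 'b') → sapbihhuthi.
Attach mood optative po- → posapbihhuthi.
Apply vowel harmony: posapbihhuthi → pesepbihhuthi.

pesepbihhuthi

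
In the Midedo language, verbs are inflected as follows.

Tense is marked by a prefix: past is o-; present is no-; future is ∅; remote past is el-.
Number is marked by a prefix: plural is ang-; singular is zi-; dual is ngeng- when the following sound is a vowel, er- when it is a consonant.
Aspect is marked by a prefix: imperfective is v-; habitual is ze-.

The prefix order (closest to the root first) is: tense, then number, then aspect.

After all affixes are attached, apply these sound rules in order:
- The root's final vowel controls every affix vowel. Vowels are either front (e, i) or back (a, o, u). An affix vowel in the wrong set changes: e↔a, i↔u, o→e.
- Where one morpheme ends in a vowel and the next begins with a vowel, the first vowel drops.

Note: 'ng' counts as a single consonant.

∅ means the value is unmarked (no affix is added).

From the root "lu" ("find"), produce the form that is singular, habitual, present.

Attach tense present no- → nolu.
Attach number singular zi- → zinolu.
Attach aspect habitual ze- → zezinolu.
Apply vowel harmony: zezinolu → zazunolu.
Vowel deletion: no change.

zazunolu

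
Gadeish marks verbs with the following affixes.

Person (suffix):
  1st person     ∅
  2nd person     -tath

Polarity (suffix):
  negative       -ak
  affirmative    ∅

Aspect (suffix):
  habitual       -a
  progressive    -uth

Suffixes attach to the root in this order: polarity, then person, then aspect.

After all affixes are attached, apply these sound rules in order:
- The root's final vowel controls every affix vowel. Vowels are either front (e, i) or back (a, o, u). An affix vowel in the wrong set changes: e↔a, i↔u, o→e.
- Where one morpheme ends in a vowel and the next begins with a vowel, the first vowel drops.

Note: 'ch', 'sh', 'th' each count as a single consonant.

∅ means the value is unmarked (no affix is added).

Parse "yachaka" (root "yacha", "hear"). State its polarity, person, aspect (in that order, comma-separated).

Segment: yacha-ak-a.
polarity: -ak → negative.
person: ∅ → 1st person.
aspect: -a → habitual.

negative, 1st person, habitual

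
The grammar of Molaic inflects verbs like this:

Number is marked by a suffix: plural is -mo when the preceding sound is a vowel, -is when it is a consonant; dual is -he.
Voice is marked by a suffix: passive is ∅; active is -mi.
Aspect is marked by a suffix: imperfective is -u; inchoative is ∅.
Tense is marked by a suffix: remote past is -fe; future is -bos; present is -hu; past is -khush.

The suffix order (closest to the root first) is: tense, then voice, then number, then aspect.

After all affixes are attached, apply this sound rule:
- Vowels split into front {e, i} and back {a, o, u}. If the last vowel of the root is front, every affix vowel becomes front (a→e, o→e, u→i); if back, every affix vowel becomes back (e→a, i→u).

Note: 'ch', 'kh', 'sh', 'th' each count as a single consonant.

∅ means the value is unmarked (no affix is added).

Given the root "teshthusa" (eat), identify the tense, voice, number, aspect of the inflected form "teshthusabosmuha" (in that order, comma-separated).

Segment: teshthusa-bos-mi-he.
tense: -bos → future.
voice: -mi → active.
number: -he → dual.
aspect: ∅ → inchoative.

future, active, dual, inchoative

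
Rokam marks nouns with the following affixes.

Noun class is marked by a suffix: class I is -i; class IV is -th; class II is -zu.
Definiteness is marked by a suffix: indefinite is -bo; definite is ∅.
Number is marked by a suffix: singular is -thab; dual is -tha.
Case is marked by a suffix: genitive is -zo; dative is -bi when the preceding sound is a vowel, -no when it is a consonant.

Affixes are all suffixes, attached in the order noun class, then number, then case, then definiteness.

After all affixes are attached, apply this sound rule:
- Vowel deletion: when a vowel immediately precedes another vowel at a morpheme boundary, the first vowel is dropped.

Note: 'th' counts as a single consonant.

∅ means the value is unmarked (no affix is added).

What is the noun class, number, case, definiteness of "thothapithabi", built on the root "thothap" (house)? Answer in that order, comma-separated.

class I, dual, dative, definite

Segment: thothap-i-tha-bi.
noun class: -i → class I.
number: -tha → dual.
case: -bi/no → dative.
definiteness: ∅ → definite.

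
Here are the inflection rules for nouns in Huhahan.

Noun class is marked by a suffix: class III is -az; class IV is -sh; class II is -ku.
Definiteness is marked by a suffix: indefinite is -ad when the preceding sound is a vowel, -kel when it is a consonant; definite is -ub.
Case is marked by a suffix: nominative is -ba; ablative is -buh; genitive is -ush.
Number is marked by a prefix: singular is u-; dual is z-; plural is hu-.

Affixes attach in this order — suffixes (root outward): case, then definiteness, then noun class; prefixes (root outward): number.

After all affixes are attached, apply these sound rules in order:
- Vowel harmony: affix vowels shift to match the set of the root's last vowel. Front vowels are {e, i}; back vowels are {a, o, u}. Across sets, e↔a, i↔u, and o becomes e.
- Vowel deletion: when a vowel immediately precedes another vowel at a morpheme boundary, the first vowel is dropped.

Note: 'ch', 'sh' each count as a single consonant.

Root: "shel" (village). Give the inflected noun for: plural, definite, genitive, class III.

hishelishibez

Attach case genitive -ush → shelush.
Attach number plural hu- → hushelush.
Attach definiteness definite -ub → hushelushub.
Attach noun class class III -az → hushelushubaz.
Apply vowel harmony: hushelushubaz → hishelishibez.
Vowel deletion: no change.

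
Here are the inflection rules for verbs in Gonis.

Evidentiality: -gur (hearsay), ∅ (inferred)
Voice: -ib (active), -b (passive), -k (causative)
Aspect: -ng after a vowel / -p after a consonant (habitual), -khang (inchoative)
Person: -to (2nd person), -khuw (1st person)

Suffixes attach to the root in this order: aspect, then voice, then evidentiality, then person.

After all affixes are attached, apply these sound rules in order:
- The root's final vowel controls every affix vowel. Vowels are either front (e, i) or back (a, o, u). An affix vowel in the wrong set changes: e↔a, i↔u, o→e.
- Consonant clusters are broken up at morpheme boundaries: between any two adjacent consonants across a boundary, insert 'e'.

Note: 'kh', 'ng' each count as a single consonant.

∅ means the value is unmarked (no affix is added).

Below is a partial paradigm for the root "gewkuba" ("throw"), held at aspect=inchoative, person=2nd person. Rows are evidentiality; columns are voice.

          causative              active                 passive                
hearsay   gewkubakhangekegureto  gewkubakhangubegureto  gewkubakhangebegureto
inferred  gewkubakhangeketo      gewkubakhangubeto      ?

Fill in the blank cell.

gewkubakhangebeto

Attach aspect inchoative -khang → gewkubakhang.
Attach voice passive -b → gewkubakhangb.
evidentiality = inferred: zero marking, form stays gewkubakhangb.
Attach person 2nd person -to → gewkubakhangbto.
Vowel harmony: no change.
Apply epenthesis: gewkubakhangbto → gewkubakhangebeto.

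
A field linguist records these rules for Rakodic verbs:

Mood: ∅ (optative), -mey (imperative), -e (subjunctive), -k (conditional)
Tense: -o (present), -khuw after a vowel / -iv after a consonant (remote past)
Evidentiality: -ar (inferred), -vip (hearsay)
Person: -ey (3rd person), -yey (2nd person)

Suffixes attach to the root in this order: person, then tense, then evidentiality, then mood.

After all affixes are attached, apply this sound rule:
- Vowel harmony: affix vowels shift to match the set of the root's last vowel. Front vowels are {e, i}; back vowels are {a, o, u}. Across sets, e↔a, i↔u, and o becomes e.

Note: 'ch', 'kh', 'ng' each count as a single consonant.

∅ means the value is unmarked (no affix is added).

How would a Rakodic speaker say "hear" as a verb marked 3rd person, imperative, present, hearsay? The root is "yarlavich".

Attach person 3rd person -ey → yarlavichey.
Attach tense present -o → yarlavicheyo.
Attach evidentiality hearsay -vip → yarlavicheyovip.
Attach mood imperative -mey → yarlavicheyovipmey.
Apply vowel harmony: yarlavicheyovipmey → yarlavicheyevipmey.

yarlavicheyevipmey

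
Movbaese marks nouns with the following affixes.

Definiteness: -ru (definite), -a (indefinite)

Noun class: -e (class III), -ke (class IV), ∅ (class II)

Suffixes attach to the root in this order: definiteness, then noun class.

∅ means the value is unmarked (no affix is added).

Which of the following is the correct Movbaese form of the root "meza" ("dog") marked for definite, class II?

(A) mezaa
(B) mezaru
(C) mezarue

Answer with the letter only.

Attach definiteness definite -ru → mezaru.
noun class = class II: zero marking, form stays mezaru.
So the correct form is mezaru, option (B).
(C) mezarue is wrong: it uses class III instead of class II for noun class.
(A) mezaa is wrong: it uses indefinite instead of definite for definiteness.

B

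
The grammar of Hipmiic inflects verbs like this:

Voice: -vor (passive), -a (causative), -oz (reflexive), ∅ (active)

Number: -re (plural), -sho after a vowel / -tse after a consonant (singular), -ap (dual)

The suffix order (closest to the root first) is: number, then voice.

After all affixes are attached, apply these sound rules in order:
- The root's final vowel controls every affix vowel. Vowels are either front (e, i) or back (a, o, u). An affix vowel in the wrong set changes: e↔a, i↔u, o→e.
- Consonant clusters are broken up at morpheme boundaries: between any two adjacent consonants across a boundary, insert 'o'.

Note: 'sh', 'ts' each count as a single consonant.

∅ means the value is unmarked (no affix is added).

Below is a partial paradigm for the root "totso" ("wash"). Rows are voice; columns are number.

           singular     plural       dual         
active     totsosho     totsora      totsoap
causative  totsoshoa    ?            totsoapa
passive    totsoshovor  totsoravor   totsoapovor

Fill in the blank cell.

totsoraa

Attach number plural -re → totsore.
Attach voice causative -a → totsorea.
Apply vowel harmony: totsorea → totsoraa.
Epenthesis: no change.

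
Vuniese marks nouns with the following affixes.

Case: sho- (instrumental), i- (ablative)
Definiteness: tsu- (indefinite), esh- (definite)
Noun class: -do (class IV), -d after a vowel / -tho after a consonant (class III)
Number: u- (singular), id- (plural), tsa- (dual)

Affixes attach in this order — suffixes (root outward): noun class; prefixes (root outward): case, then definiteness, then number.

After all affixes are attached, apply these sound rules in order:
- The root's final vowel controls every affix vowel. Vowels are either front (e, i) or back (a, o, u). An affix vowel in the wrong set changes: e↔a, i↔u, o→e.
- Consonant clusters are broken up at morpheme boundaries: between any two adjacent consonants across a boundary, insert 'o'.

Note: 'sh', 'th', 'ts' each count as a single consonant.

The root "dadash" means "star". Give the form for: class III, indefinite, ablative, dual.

Attach case ablative i- → idadash.
Attach noun class class III -tho (after consonant 'sh') → idadashtho.
Attach definiteness indefinite tsu- → tsuidadashtho.
Attach number dual tsa- → tsatsuidadashtho.
Apply vowel harmony: tsatsuidadashtho → tsatsuudadashtho.
Apply epenthesis: tsatsuudadashtho → tsatsuudadashotho.

tsatsuudadashotho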